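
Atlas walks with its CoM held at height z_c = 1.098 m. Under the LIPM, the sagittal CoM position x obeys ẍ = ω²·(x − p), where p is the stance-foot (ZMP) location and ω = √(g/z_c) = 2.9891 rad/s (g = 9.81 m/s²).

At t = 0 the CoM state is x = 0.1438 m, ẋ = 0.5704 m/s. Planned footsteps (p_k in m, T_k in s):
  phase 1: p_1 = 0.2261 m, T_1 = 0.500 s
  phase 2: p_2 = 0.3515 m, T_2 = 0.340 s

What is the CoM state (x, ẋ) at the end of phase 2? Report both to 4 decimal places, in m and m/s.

phase 1: p=0.2261, T=0.500, ωT=1.494550, cosh=2.340840, sinh=2.116490; start (x,ẋ)=(0.143800, 0.570400) → end (x,ẋ)=(0.437332, 0.814552)
phase 2: p=0.3515, T=0.340, ωT=1.016294, cosh=1.562435, sinh=1.200501; start (x,ẋ)=(0.437332, 0.814552) → end (x,ẋ)=(0.812752, 1.580685)

x = 0.8128, ẋ = 1.5807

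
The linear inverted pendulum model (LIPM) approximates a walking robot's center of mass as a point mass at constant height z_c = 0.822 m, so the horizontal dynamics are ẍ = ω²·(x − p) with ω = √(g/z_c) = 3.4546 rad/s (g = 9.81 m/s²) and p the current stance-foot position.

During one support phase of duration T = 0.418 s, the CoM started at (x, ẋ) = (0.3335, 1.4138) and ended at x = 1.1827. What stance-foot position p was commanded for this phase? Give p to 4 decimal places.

ωT = 3.4546·0.418 = 1.444023; cosh(ωT) = 2.236843, sinh(ωT) = 2.000866
x(T) = p + (x₀−p)·cosh(ωT) + (ẋ₀/ω)·sinh(ωT) ⇒ p·(1 − cosh) = x(T) − x₀·cosh − (ẋ₀/ω)·sinh
numerator   = 1.1827 − (0.3335)·2.236843 − (1.4138/3.4546)·2.000866 = -0.382144
denominator = 1 − 2.236843 = -1.236843
p = -0.382144 / -1.236843 = 0.3090

p = 0.3090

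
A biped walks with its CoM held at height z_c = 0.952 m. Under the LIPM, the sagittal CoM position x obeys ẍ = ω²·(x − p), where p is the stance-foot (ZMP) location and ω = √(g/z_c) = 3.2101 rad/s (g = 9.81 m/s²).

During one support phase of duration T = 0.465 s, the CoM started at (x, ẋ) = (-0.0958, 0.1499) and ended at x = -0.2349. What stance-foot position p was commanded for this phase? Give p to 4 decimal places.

ωT = 3.2101·0.465 = 1.492697; cosh(ωT) = 2.336921, sinh(ωT) = 2.112155
x(T) = p + (x₀−p)·cosh(ωT) + (ẋ₀/ω)·sinh(ωT) ⇒ p·(1 − cosh) = x(T) − x₀·cosh − (ẋ₀/ω)·sinh
numerator   = -0.2349 − (-0.0958)·2.336921 − (0.1499/3.2101)·2.112155 = -0.109653
denominator = 1 − 2.336921 = -1.336921
p = -0.109653 / -1.336921 = 0.0820

p = 0.0820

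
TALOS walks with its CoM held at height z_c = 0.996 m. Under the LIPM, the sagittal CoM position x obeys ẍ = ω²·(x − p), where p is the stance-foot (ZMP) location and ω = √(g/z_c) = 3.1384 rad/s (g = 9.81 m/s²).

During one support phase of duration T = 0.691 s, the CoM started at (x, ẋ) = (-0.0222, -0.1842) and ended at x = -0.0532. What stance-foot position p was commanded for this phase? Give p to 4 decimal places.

p = -0.0870

ωT = 3.1384·0.691 = 2.168634; cosh(ωT) = 4.430333, sinh(ωT) = 4.315999
x(T) = p + (x₀−p)·cosh(ωT) + (ẋ₀/ω)·sinh(ωT) ⇒ p·(1 − cosh) = x(T) − x₀·cosh − (ẋ₀/ω)·sinh
numerator   = -0.0532 − (-0.0222)·4.430333 − (-0.1842/3.1384)·4.315999 = 0.298469
denominator = 1 − 4.430333 = -3.430333
p = 0.298469 / -3.430333 = -0.0870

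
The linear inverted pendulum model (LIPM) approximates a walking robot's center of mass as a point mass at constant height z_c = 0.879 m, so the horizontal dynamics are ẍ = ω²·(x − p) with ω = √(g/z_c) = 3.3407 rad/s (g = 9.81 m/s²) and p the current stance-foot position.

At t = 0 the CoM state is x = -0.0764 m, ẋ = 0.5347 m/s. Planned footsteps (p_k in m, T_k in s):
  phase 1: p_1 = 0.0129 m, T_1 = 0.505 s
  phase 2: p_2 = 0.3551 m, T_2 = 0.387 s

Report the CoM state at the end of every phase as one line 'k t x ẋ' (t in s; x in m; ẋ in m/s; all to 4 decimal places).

1 0.5050 0.1810 0.7157
2 0.8920 0.3749 0.4223

phase 1: p=0.0129, T=0.505, ωT=1.687053, cosh=2.794300, sinh=2.609236; start (x,ẋ)=(-0.076400, 0.534700) → end (x,ẋ)=(0.180994, 0.715713)
phase 2: p=0.3551, T=0.387, ωT=1.292851, cosh=1.958823, sinh=1.684335; start (x,ẋ)=(0.180994, 0.715713) → end (x,ẋ)=(0.374909, 0.422283)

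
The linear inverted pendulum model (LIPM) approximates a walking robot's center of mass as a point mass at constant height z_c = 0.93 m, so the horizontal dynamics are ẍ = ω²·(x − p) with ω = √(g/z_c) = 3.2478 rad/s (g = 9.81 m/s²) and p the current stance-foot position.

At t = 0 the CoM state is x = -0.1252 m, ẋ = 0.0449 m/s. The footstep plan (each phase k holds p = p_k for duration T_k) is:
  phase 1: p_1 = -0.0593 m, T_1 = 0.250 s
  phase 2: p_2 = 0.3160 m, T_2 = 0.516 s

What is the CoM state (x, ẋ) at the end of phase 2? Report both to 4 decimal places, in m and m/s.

phase 1: p=-0.0593, T=0.250, ωT=0.811950, cosh=1.348144, sinh=0.904152; start (x,ẋ)=(-0.125200, 0.044900) → end (x,ẋ)=(-0.135643, -0.132984)
phase 2: p=0.3160, T=0.516, ωT=1.675865, cosh=2.765280, sinh=2.578134; start (x,ẋ)=(-0.135643, -0.132984) → end (x,ẋ)=(-1.038483, -4.149464)

x = -1.0385, ẋ = -4.1495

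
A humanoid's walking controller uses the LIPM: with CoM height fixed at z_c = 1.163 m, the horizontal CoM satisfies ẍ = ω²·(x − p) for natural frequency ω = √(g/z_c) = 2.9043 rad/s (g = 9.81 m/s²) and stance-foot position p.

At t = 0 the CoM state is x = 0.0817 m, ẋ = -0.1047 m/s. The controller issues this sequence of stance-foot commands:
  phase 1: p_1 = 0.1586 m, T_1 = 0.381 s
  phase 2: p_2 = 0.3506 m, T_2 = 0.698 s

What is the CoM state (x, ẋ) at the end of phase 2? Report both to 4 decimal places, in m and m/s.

x = -1.6885, ẋ = -5.8435

phase 1: p=0.1586, T=0.381, ωT=1.106538, cosh=1.677287, sinh=1.346585; start (x,ẋ)=(0.081700, -0.104700) → end (x,ẋ)=(-0.018928, -0.476359)
phase 2: p=0.3506, T=0.698, ωT=2.027201, cosh=3.862255, sinh=3.730552; start (x,ẋ)=(-0.018928, -0.476359) → end (x,ẋ)=(-1.688491, -5.843522)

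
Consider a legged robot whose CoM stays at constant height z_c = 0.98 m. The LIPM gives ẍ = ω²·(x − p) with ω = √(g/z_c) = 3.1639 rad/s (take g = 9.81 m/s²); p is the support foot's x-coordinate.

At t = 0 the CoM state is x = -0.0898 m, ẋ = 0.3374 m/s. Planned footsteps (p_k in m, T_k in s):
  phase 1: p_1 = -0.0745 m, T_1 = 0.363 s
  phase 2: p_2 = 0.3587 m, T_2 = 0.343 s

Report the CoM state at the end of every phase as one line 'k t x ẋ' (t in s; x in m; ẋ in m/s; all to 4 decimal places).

phase 1: p=-0.0745, T=0.363, ωT=1.148496, cosh=1.735280, sinh=1.418166; start (x,ẋ)=(-0.089800, 0.337400) → end (x,ẋ)=(0.050184, 0.516833)
phase 2: p=0.3587, T=0.343, ωT=1.085218, cosh=1.648956, sinh=1.311128; start (x,ẋ)=(0.050184, 0.516833) → end (x,ẋ)=(0.064148, -0.427574)

1 0.3630 0.0502 0.5168
2 0.7060 0.0641 -0.4276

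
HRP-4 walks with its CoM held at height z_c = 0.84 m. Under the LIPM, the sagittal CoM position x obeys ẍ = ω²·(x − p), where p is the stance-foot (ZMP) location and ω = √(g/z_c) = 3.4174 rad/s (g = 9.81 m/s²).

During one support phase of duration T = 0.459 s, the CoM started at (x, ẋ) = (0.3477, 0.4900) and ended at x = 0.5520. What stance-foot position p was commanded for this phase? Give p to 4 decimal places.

p = 0.4307

ωT = 3.4174·0.459 = 1.568587; cosh(ωT) = 2.504099, sinh(ωT) = 2.295760
x(T) = p + (x₀−p)·cosh(ωT) + (ẋ₀/ω)·sinh(ωT) ⇒ p·(1 − cosh) = x(T) − x₀·cosh − (ẋ₀/ω)·sinh
numerator   = 0.5520 − (0.3477)·2.504099 − (0.4900/3.4174)·2.295760 = -0.647850
denominator = 1 − 2.504099 = -1.504099
p = -0.647850 / -1.504099 = 0.4307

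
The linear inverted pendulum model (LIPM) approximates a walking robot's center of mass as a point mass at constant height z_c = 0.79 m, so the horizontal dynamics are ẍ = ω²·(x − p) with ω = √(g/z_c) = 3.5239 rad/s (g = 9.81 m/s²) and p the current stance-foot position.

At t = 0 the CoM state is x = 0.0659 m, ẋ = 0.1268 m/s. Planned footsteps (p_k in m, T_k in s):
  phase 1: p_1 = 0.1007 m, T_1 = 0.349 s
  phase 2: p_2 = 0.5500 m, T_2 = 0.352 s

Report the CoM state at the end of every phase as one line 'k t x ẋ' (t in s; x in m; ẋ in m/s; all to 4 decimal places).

phase 1: p=0.1007, T=0.349, ωT=1.229841, cosh=1.856512, sinh=1.564173; start (x,ẋ)=(0.065900, 0.126800) → end (x,ẋ)=(0.092377, 0.043589)
phase 2: p=0.5500, T=0.352, ωT=1.240413, cosh=1.873153, sinh=1.583888; start (x,ẋ)=(0.092377, 0.043589) → end (x,ẋ)=(-0.287606, -2.472559)

1 0.3490 0.0924 0.0436
2 0.7010 -0.2876 -2.4726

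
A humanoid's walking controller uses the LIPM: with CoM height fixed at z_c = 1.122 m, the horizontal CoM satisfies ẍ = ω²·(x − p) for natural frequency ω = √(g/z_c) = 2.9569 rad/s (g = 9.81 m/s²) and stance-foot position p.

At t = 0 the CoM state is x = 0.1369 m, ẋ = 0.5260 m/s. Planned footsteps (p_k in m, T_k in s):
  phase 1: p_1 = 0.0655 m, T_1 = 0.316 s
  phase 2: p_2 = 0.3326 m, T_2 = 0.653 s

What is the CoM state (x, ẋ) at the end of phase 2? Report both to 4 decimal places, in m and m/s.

x = 1.5772, ẋ = 3.8127

phase 1: p=0.0655, T=0.316, ωT=0.934380, cosh=1.469232, sinh=1.076403; start (x,ẋ)=(0.136900, 0.526000) → end (x,ẋ)=(0.361884, 1.000069)
phase 2: p=0.3326, T=0.653, ωT=1.930856, cosh=3.520216, sinh=3.375192; start (x,ẋ)=(0.361884, 1.000069) → end (x,ẋ)=(1.577226, 3.812713)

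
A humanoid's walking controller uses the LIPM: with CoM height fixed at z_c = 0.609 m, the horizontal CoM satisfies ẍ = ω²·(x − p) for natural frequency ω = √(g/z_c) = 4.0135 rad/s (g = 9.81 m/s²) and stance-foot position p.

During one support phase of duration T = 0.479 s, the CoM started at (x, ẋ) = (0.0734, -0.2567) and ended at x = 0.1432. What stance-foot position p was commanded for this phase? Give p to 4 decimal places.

ωT = 4.0135·0.479 = 1.922466; cosh(ωT) = 3.492024, sinh(ωT) = 3.345779
x(T) = p + (x₀−p)·cosh(ωT) + (ẋ₀/ω)·sinh(ωT) ⇒ p·(1 − cosh) = x(T) − x₀·cosh − (ẋ₀/ω)·sinh
numerator   = 0.1432 − (0.0734)·3.492024 − (-0.2567/4.0135)·3.345779 = 0.100879
denominator = 1 − 3.492024 = -2.492024
p = 0.100879 / -2.492024 = -0.0405

p = -0.0405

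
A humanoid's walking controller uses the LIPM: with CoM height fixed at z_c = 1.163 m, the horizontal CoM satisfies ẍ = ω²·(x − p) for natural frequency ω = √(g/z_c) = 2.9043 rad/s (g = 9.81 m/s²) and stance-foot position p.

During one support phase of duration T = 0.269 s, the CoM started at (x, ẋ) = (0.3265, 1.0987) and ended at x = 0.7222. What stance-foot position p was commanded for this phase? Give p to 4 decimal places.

ωT = 2.9043·0.269 = 0.781257; cosh(ωT) = 1.321023, sinh(ωT) = 0.863193
x(T) = p + (x₀−p)·cosh(ωT) + (ẋ₀/ω)·sinh(ωT) ⇒ p·(1 − cosh) = x(T) − x₀·cosh − (ẋ₀/ω)·sinh
numerator   = 0.7222 − (0.3265)·1.321023 − (1.0987/2.9043)·0.863193 = -0.035661
denominator = 1 − 1.321023 = -0.321023
p = -0.035661 / -0.321023 = 0.1111

p = 0.1111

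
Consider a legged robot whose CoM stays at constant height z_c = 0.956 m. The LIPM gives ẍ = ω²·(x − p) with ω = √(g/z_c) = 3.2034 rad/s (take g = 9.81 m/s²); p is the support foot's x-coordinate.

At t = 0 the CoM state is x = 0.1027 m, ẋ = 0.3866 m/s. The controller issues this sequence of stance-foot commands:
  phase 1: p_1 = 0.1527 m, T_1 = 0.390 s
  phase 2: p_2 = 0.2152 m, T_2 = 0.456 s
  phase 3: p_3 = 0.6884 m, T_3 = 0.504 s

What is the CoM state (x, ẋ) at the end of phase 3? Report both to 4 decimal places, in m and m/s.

x = 1.4425, ẋ = 2.7339

phase 1: p=0.1527, T=0.390, ωT=1.249326, cosh=1.887345, sinh=1.600647; start (x,ẋ)=(0.102700, 0.386600) → end (x,ẋ)=(0.251506, 0.473272)
phase 2: p=0.2152, T=0.456, ωT=1.460750, cosh=2.270627, sinh=2.038565; start (x,ẋ)=(0.251506, 0.473272) → end (x,ẋ)=(0.598815, 1.311712)
phase 3: p=0.6884, T=0.504, ωT=1.614514, cosh=2.612215, sinh=2.413228; start (x,ẋ)=(0.598815, 1.311712) → end (x,ẋ)=(1.442541, 2.733935)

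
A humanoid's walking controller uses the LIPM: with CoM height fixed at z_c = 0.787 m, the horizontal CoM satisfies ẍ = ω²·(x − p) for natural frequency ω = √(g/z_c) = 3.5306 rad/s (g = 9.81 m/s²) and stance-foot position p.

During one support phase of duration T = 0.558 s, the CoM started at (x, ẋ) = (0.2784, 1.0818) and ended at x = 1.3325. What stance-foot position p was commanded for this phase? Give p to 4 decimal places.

ωT = 3.5306·0.558 = 1.970075; cosh(ωT) = 3.655330, sinh(ωT) = 3.515883
x(T) = p + (x₀−p)·cosh(ωT) + (ẋ₀/ω)·sinh(ωT) ⇒ p·(1 − cosh) = x(T) − x₀·cosh − (ẋ₀/ω)·sinh
numerator   = 1.3325 − (0.2784)·3.655330 − (1.0818/3.5306)·3.515883 = -0.762434
denominator = 1 − 3.655330 = -2.655330
p = -0.762434 / -2.655330 = 0.2871

p = 0.2871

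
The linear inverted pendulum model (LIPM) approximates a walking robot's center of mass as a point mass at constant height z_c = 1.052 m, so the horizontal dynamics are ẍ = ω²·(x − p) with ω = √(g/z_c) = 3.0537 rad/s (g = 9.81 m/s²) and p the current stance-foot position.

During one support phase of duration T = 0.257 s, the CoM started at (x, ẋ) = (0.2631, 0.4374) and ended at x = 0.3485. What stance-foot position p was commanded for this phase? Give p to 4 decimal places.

p = 0.3832

ωT = 3.0537·0.257 = 0.784801; cosh(ωT) = 1.324091, sinh(ωT) = 0.867880
x(T) = p + (x₀−p)·cosh(ωT) + (ẋ₀/ω)·sinh(ωT) ⇒ p·(1 − cosh) = x(T) − x₀·cosh − (ẋ₀/ω)·sinh
numerator   = 0.3485 − (0.2631)·1.324091 − (0.4374/3.0537)·0.867880 = -0.124180
denominator = 1 − 1.324091 = -0.324091
p = -0.124180 / -0.324091 = 0.3832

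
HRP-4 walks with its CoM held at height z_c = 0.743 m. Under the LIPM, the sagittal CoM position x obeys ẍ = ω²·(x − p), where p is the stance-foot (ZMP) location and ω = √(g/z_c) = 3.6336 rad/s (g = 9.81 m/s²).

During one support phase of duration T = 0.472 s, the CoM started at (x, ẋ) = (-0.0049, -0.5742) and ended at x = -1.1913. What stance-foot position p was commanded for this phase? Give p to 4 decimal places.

p = 0.4027

ωT = 3.6336·0.472 = 1.715059; cosh(ωT) = 2.868479, sinh(ωT) = 2.688526
x(T) = p + (x₀−p)·cosh(ωT) + (ẋ₀/ω)·sinh(ωT) ⇒ p·(1 − cosh) = x(T) − x₀·cosh − (ẋ₀/ω)·sinh
numerator   = -1.1913 − (-0.0049)·2.868479 − (-0.5742/3.6336)·2.688526 = -0.752390
denominator = 1 − 2.868479 = -1.868479
p = -0.752390 / -1.868479 = 0.4027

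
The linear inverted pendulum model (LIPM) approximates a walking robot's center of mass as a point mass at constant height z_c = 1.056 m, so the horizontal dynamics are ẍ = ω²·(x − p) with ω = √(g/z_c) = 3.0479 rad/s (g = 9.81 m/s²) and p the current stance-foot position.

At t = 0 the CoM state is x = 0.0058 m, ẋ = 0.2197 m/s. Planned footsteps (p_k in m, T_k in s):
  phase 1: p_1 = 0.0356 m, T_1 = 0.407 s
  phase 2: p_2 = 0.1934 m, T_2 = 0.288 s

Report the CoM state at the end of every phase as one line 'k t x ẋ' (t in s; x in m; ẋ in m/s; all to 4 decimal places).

1 0.4070 0.0940 0.2677
2 0.6950 0.1405 0.0761

phase 1: p=0.0356, T=0.407, ωT=1.240495, cosh=1.873283, sinh=1.584042; start (x,ẋ)=(0.005800, 0.219700) → end (x,ẋ)=(0.093958, 0.267686)
phase 2: p=0.1934, T=0.288, ωT=0.877795, cosh=1.410644, sinh=0.994946; start (x,ẋ)=(0.093958, 0.267686) → end (x,ẋ)=(0.140505, 0.076051)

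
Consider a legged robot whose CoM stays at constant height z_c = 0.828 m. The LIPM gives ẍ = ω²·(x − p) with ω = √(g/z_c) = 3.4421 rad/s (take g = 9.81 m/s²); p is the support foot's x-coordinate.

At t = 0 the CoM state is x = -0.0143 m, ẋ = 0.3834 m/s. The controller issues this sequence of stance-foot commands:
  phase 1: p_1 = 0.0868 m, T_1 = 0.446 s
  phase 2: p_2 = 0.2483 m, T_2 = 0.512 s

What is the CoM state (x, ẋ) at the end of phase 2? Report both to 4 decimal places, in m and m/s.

x = -0.1009, ẋ = -1.0794

phase 1: p=0.0868, T=0.446, ωT=1.535177, cosh=2.428781, sinh=2.213364; start (x,ẋ)=(-0.014300, 0.383400) → end (x,ẋ)=(0.087787, 0.160952)
phase 2: p=0.2483, T=0.512, ωT=1.762355, cosh=2.998892, sinh=2.827251; start (x,ẋ)=(0.087787, 0.160952) → end (x,ẋ)=(-0.100860, -1.079385)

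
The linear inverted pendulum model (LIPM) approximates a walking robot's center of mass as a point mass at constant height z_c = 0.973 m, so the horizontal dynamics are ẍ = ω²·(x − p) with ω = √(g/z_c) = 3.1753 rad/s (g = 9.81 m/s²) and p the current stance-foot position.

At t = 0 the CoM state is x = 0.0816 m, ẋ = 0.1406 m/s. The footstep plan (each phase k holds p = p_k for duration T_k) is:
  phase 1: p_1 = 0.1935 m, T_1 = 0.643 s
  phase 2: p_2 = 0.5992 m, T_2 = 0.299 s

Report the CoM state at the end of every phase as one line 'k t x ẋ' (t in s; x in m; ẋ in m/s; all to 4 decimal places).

1 0.6430 -0.0771 -0.7949
2 0.9420 -0.6805 -3.5401

phase 1: p=0.1935, T=0.643, ωT=2.041718, cosh=3.916819, sinh=3.787013; start (x,ẋ)=(0.081600, 0.140600) → end (x,ẋ)=(-0.077106, -0.794882)
phase 2: p=0.5992, T=0.299, ωT=0.949415, cosh=1.485582, sinh=1.098615; start (x,ẋ)=(-0.077106, -0.794882) → end (x,ẋ)=(-0.680527, -3.540109)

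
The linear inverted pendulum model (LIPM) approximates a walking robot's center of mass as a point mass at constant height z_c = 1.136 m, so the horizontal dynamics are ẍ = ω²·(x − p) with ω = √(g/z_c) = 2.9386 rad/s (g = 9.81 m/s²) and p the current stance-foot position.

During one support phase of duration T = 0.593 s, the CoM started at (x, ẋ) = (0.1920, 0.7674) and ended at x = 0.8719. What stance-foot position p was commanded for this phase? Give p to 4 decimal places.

p = 0.2142

ωT = 2.9386·0.593 = 1.742590; cosh(ωT) = 2.943592, sinh(ωT) = 2.768526
x(T) = p + (x₀−p)·cosh(ωT) + (ẋ₀/ω)·sinh(ωT) ⇒ p·(1 − cosh) = x(T) − x₀·cosh − (ẋ₀/ω)·sinh
numerator   = 0.8719 − (0.1920)·2.943592 − (0.7674/2.9386)·2.768526 = -0.416256
denominator = 1 − 2.943592 = -1.943592
p = -0.416256 / -1.943592 = 0.2142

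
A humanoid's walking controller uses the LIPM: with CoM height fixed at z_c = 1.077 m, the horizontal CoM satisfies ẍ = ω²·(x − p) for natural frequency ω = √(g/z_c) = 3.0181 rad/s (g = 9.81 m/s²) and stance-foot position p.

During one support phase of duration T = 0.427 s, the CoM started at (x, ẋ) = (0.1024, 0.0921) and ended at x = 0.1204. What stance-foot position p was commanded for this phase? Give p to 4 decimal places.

p = 0.1372

ωT = 3.0181·0.427 = 1.288729; cosh(ωT) = 1.951896, sinh(ωT) = 1.676275
x(T) = p + (x₀−p)·cosh(ωT) + (ẋ₀/ω)·sinh(ωT) ⇒ p·(1 − cosh) = x(T) − x₀·cosh − (ẋ₀/ω)·sinh
numerator   = 0.1204 − (0.1024)·1.951896 − (0.0921/3.0181)·1.676275 = -0.130627
denominator = 1 − 1.951896 = -0.951896
p = -0.130627 / -0.951896 = 0.1372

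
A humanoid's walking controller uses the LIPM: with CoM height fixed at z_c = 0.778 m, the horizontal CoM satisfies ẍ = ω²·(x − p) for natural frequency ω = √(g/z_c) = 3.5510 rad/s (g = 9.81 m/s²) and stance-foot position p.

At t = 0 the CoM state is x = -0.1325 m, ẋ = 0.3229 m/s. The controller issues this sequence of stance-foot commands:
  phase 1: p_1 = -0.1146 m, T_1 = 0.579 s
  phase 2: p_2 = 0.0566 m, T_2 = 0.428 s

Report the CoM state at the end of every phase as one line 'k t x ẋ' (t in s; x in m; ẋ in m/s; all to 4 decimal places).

phase 1: p=-0.1146, T=0.579, ωT=2.056029, cosh=3.971418, sinh=3.843457; start (x,ẋ)=(-0.132500, 0.322900) → end (x,ẋ)=(0.163805, 1.038070)
phase 2: p=0.0566, T=0.428, ωT=1.519828, cosh=2.395094, sinh=2.176345; start (x,ẋ)=(0.163805, 1.038070) → end (x,ẋ)=(0.949581, 3.314779)

1 0.5790 0.1638 1.0381
2 1.0070 0.9496 3.3148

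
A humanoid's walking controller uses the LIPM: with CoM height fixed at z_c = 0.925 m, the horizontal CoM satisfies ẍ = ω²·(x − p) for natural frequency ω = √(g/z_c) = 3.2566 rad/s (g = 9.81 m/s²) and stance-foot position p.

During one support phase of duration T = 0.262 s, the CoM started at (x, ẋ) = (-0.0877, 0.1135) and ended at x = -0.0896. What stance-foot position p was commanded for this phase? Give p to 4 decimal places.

ωT = 3.2566·0.262 = 0.853229; cosh(ωT) = 1.386626, sinh(ωT) = 0.960589
x(T) = p + (x₀−p)·cosh(ωT) + (ẋ₀/ω)·sinh(ωT) ⇒ p·(1 − cosh) = x(T) − x₀·cosh − (ẋ₀/ω)·sinh
numerator   = -0.0896 − (-0.0877)·1.386626 − (0.1135/3.2566)·0.960589 = -0.001472
denominator = 1 − 1.386626 = -0.386626
p = -0.001472 / -0.386626 = 0.0038

p = 0.0038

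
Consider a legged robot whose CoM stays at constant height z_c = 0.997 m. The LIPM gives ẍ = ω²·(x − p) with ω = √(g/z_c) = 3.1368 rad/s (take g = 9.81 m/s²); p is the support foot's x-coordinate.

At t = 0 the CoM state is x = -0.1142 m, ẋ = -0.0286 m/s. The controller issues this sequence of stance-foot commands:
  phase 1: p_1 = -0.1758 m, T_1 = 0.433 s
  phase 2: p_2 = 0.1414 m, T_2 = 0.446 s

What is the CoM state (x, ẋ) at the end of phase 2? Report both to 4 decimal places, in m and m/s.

x = -0.1246, ẋ = -0.6027

phase 1: p=-0.1758, T=0.433, ωT=1.358234, cosh=2.073217, sinh=1.816103; start (x,ẋ)=(-0.114200, -0.028600) → end (x,ẋ)=(-0.064648, 0.291626)
phase 2: p=0.1414, T=0.446, ωT=1.399013, cosh=2.149020, sinh=1.902179; start (x,ẋ)=(-0.064648, 0.291626) → end (x,ẋ)=(-0.124558, -0.602730)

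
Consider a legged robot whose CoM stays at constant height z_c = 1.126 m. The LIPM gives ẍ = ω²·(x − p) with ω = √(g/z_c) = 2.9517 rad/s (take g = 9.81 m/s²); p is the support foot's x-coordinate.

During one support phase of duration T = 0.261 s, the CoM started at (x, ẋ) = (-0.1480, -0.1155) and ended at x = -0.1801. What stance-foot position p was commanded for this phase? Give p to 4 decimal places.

p = -0.1516

ωT = 2.9517·0.261 = 0.770394; cosh(ωT) = 1.311724, sinh(ωT) = 0.848893
x(T) = p + (x₀−p)·cosh(ωT) + (ẋ₀/ω)·sinh(ωT) ⇒ p·(1 − cosh) = x(T) − x₀·cosh − (ẋ₀/ω)·sinh
numerator   = -0.1801 − (-0.1480)·1.311724 − (-0.1155/2.9517)·0.848893 = 0.047252
denominator = 1 − 1.311724 = -0.311724
p = 0.047252 / -0.311724 = -0.1516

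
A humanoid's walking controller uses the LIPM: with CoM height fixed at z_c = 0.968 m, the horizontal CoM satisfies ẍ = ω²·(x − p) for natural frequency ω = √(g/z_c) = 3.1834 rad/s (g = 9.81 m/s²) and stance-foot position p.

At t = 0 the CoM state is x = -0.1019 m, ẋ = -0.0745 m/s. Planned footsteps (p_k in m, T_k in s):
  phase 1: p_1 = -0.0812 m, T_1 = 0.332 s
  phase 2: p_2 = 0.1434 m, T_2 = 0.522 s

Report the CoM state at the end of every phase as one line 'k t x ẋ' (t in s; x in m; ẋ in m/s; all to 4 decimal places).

phase 1: p=-0.0812, T=0.332, ωT=1.056889, cosh=1.612470, sinh=1.264935; start (x,ẋ)=(-0.101900, -0.074500) → end (x,ẋ)=(-0.144181, -0.203484)
phase 2: p=0.1434, T=0.522, ωT=1.661735, cosh=2.729126, sinh=2.539317; start (x,ẋ)=(-0.144181, -0.203484) → end (x,ẋ)=(-0.803758, -2.880039)

1 0.3320 -0.1442 -0.2035
2 0.8540 -0.8038 -2.8800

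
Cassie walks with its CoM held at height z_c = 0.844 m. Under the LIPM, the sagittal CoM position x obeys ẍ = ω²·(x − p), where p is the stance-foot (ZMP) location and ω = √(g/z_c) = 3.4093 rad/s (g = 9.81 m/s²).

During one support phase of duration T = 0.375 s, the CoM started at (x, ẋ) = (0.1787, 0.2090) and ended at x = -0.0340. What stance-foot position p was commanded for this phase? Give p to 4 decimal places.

ωT = 3.4093·0.375 = 1.278487; cosh(ωT) = 1.934831, sinh(ωT) = 1.656373
x(T) = p + (x₀−p)·cosh(ωT) + (ẋ₀/ω)·sinh(ωT) ⇒ p·(1 − cosh) = x(T) − x₀·cosh − (ẋ₀/ω)·sinh
numerator   = -0.0340 − (0.1787)·1.934831 − (0.2090/3.4093)·1.656373 = -0.481295
denominator = 1 − 1.934831 = -0.934831
p = -0.481295 / -0.934831 = 0.5148

p = 0.5148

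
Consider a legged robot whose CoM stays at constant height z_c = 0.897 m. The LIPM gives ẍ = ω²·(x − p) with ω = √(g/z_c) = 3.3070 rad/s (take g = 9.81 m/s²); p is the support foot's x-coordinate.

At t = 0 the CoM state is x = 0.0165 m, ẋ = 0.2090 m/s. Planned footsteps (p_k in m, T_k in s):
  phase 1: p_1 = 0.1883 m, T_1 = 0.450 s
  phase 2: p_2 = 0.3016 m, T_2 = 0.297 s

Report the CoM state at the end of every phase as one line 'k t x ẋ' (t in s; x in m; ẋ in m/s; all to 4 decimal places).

1 0.4500 -0.0787 -0.7076
2 0.7470 -0.5230 -2.5209

phase 1: p=0.1883, T=0.450, ωT=1.488150, cosh=2.327342, sinh=2.101552; start (x,ẋ)=(0.016500, 0.209000) → end (x,ẋ)=(-0.078721, -0.707567)
phase 2: p=0.3016, T=0.297, ωT=0.982179, cosh=1.522381, sinh=1.147887; start (x,ẋ)=(-0.078721, -0.707567) → end (x,ẋ)=(-0.522996, -2.520908)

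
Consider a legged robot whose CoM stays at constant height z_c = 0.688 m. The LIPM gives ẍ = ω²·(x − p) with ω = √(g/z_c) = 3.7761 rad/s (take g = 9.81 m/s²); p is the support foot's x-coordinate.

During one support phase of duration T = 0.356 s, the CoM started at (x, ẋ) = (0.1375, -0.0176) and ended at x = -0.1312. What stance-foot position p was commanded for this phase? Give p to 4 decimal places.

ωT = 3.7761·0.356 = 1.344292; cosh(ωT) = 2.048096, sinh(ωT) = 1.787372
x(T) = p + (x₀−p)·cosh(ωT) + (ẋ₀/ω)·sinh(ωT) ⇒ p·(1 − cosh) = x(T) − x₀·cosh − (ẋ₀/ω)·sinh
numerator   = -0.1312 − (0.1375)·2.048096 − (-0.0176/3.7761)·1.787372 = -0.404483
denominator = 1 − 2.048096 = -1.048096
p = -0.404483 / -1.048096 = 0.3859

p = 0.3859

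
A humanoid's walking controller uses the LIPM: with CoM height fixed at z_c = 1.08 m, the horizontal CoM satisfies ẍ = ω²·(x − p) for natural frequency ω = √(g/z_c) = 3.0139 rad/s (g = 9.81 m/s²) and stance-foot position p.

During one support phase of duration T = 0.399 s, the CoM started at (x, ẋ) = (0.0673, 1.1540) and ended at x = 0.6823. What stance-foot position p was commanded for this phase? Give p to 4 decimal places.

p = 0.0240

ωT = 3.0139·0.399 = 1.202546; cosh(ωT) = 1.814505, sinh(ωT) = 1.514076
x(T) = p + (x₀−p)·cosh(ωT) + (ẋ₀/ω)·sinh(ωT) ⇒ p·(1 − cosh) = x(T) − x₀·cosh − (ẋ₀/ω)·sinh
numerator   = 0.6823 − (0.0673)·1.814505 − (1.1540/3.0139)·1.514076 = -0.019545
denominator = 1 − 1.814505 = -0.814505
p = -0.019545 / -0.814505 = 0.0240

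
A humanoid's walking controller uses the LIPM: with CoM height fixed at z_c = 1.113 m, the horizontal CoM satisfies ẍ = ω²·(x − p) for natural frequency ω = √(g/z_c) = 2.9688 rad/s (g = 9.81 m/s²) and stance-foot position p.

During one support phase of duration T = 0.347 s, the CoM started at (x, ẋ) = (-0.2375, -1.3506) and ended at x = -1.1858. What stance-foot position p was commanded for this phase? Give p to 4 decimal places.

ωT = 2.9688·0.347 = 1.030174; cosh(ωT) = 1.579249, sinh(ωT) = 1.222304
x(T) = p + (x₀−p)·cosh(ωT) + (ẋ₀/ω)·sinh(ωT) ⇒ p·(1 − cosh) = x(T) − x₀·cosh − (ẋ₀/ω)·sinh
numerator   = -1.1858 − (-0.2375)·1.579249 − (-1.3506/2.9688)·1.222304 = -0.254664
denominator = 1 − 1.579249 = -0.579249
p = -0.254664 / -0.579249 = 0.4396

p = 0.4396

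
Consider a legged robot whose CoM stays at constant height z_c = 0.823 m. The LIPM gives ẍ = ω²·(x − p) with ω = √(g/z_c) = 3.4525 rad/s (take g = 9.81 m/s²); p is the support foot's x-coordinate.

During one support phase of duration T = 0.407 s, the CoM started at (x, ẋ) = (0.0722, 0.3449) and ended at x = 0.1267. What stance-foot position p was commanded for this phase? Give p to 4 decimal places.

p = 0.1901

ωT = 3.4525·0.407 = 1.405167; cosh(ωT) = 2.160768, sinh(ωT) = 1.915442
x(T) = p + (x₀−p)·cosh(ωT) + (ẋ₀/ω)·sinh(ωT) ⇒ p·(1 − cosh) = x(T) − x₀·cosh − (ẋ₀/ω)·sinh
numerator   = 0.1267 − (0.0722)·2.160768 − (0.3449/3.4525)·1.915442 = -0.220657
denominator = 1 − 2.160768 = -1.160768
p = -0.220657 / -1.160768 = 0.1901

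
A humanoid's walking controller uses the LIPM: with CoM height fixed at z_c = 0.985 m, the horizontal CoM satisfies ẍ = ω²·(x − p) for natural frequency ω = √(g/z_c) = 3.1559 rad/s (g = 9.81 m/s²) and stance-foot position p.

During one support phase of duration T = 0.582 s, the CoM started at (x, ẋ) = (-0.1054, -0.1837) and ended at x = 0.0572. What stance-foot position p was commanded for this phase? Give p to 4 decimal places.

p = -0.2590

ωT = 3.1559·0.582 = 1.836734; cosh(ωT) = 3.217672, sinh(ωT) = 3.058335
x(T) = p + (x₀−p)·cosh(ωT) + (ẋ₀/ω)·sinh(ωT) ⇒ p·(1 − cosh) = x(T) − x₀·cosh − (ẋ₀/ω)·sinh
numerator   = 0.0572 − (-0.1054)·3.217672 − (-0.1837/3.1559)·3.058335 = 0.574363
denominator = 1 − 3.217672 = -2.217672
p = 0.574363 / -2.217672 = -0.2590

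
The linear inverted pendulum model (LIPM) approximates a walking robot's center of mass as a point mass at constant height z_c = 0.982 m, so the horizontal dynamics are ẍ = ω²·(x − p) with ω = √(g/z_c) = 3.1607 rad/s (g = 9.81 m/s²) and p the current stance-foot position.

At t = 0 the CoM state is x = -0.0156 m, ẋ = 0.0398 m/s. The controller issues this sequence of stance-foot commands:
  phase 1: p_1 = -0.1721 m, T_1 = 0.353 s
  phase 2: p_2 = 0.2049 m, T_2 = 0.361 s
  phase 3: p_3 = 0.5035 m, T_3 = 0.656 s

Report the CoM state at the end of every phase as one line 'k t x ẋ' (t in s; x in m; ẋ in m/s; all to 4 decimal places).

phase 1: p=-0.1721, T=0.353, ωT=1.115727, cosh=1.689732, sinh=1.362055; start (x,ẋ)=(-0.015600, 0.039800) → end (x,ẋ)=(0.109494, 0.740991)
phase 2: p=0.2049, T=0.361, ωT=1.141013, cosh=1.724716, sinh=1.405221; start (x,ẋ)=(0.109494, 0.740991) → end (x,ẋ)=(0.369790, 0.854256)
phase 3: p=0.5035, T=0.656, ωT=2.073419, cosh=4.038861, sinh=3.913105; start (x,ẋ)=(0.369790, 0.854256) → end (x,ẋ)=(1.021078, 1.796481)

1 0.3530 0.1095 0.7410
2 0.7140 0.3698 0.8543
3 1.3700 1.0211 1.7965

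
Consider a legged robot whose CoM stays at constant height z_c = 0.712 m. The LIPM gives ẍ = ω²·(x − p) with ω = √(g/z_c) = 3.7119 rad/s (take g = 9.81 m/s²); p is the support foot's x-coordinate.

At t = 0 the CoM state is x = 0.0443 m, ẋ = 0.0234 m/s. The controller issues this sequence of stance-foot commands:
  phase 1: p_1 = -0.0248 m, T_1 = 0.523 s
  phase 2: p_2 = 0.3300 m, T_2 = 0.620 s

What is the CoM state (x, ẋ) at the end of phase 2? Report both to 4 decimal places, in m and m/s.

x = 1.1647, ẋ = 3.2269

phase 1: p=-0.0248, T=0.523, ωT=1.941324, cosh=3.555741, sinh=3.412227; start (x,ẋ)=(0.044300, 0.023400) → end (x,ẋ)=(0.242413, 0.958414)
phase 2: p=0.3300, T=0.620, ωT=2.301378, cosh=5.044029, sinh=4.943908; start (x,ẋ)=(0.242413, 0.958414) → end (x,ẋ)=(1.164726, 3.226927)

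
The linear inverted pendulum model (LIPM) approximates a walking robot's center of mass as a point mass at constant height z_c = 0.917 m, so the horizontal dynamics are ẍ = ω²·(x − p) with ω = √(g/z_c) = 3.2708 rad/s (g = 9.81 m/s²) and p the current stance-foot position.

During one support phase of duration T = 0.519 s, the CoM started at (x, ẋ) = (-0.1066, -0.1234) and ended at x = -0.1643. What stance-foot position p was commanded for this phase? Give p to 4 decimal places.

ωT = 3.2708·0.519 = 1.697545; cosh(ωT) = 2.821829, sinh(ωT) = 2.638697
x(T) = p + (x₀−p)·cosh(ωT) + (ẋ₀/ω)·sinh(ωT) ⇒ p·(1 − cosh) = x(T) − x₀·cosh − (ẋ₀/ω)·sinh
numerator   = -0.1643 − (-0.1066)·2.821829 − (-0.1234/3.2708)·2.638697 = 0.236059
denominator = 1 − 2.821829 = -1.821829
p = 0.236059 / -1.821829 = -0.1296

p = -0.1296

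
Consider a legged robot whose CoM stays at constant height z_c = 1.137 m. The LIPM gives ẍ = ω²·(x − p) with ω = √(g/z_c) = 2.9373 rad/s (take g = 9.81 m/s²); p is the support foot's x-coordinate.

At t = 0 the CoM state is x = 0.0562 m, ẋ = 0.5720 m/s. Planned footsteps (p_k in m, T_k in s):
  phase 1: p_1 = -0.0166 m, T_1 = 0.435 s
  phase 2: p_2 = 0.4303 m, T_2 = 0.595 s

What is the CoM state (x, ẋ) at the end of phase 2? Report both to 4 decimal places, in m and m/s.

phase 1: p=-0.0166, T=0.435, ωT=1.277726, cosh=1.933569, sinh=1.654899; start (x,ẋ)=(0.056200, 0.572000) → end (x,ẋ)=(0.446433, 1.459878)
phase 2: p=0.4303, T=0.595, ωT=1.747694, cosh=2.957760, sinh=2.783585; start (x,ẋ)=(0.446433, 1.459878) → end (x,ẋ)=(1.861498, 4.449878)

x = 1.8615, ẋ = 4.4499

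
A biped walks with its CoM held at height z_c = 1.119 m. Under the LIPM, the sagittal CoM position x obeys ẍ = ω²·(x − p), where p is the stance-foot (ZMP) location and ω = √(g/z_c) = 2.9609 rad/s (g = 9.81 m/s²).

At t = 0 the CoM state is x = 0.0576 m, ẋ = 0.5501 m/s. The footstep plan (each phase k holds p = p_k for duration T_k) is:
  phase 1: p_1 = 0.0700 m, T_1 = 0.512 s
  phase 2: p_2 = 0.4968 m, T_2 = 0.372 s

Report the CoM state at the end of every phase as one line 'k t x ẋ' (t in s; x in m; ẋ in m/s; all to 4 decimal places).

phase 1: p=0.0700, T=0.512, ωT=1.515981, cosh=2.386739, sinh=2.167146; start (x,ẋ)=(0.057600, 0.550100) → end (x,ẋ)=(0.443034, 1.233378)
phase 2: p=0.4968, T=0.372, ωT=1.101455, cosh=1.670463, sinh=1.338076; start (x,ẋ)=(0.443034, 1.233378) → end (x,ẋ)=(0.964369, 1.847299)

1 0.5120 0.4430 1.2334
2 0.8840 0.9644 1.8473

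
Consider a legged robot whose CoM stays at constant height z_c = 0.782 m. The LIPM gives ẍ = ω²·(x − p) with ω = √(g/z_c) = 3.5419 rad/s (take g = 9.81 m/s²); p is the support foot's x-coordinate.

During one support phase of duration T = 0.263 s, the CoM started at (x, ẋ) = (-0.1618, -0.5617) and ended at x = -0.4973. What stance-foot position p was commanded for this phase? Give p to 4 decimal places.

p = 0.1931

ωT = 3.5419·0.263 = 0.931520; cosh(ωT) = 1.466159, sinh(ωT) = 1.072205
x(T) = p + (x₀−p)·cosh(ωT) + (ẋ₀/ω)·sinh(ωT) ⇒ p·(1 − cosh) = x(T) − x₀·cosh − (ẋ₀/ω)·sinh
numerator   = -0.4973 − (-0.1618)·1.466159 − (-0.5617/3.5419)·1.072205 = -0.090038
denominator = 1 − 1.466159 = -0.466159
p = -0.090038 / -0.466159 = 0.1931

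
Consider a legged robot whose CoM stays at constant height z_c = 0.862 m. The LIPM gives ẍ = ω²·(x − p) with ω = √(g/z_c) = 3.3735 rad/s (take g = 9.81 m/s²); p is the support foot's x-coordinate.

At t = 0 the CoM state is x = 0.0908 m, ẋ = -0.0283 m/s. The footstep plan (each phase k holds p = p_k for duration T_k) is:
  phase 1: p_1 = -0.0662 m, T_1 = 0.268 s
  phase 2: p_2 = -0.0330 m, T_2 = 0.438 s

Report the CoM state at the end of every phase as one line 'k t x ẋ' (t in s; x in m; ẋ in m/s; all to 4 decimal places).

1 0.2680 0.1508 0.5061
2 0.7060 0.7023 2.4546

phase 1: p=-0.0662, T=0.268, ωT=0.904098, cosh=1.437305, sinh=1.032398; start (x,ẋ)=(0.090800, -0.028300) → end (x,ẋ)=(0.150796, 0.506123)
phase 2: p=-0.0330, T=0.438, ωT=1.477593, cosh=2.305285, sinh=2.077099; start (x,ẋ)=(0.150796, 0.506123) → end (x,ẋ)=(0.702328, 2.454635)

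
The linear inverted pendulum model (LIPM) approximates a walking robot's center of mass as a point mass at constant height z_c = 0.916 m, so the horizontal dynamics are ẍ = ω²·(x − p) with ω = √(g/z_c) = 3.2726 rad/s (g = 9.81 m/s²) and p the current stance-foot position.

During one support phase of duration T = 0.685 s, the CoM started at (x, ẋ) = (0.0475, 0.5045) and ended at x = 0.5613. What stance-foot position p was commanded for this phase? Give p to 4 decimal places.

ωT = 3.2726·0.685 = 2.241731; cosh(ωT) = 4.757940, sinh(ωT) = 4.651665
x(T) = p + (x₀−p)·cosh(ωT) + (ẋ₀/ω)·sinh(ωT) ⇒ p·(1 − cosh) = x(T) − x₀·cosh − (ẋ₀/ω)·sinh
numerator   = 0.5613 − (0.0475)·4.757940 − (0.5045/3.2726)·4.651665 = -0.381797
denominator = 1 − 4.757940 = -3.757940
p = -0.381797 / -3.757940 = 0.1016

p = 0.1016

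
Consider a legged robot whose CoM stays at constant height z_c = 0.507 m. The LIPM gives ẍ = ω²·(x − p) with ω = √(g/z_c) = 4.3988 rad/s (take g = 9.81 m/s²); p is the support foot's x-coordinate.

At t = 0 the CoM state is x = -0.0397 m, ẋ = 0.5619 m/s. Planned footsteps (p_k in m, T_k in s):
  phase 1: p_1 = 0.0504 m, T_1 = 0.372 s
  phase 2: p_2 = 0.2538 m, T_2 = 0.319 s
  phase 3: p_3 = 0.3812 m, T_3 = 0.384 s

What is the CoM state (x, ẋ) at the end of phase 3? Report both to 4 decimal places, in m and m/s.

x = -0.0920, ẋ = -1.9288

phase 1: p=0.0504, T=0.372, ωT=1.636354, cosh=2.665547, sinh=2.470859; start (x,ẋ)=(-0.039700, 0.561900) → end (x,ẋ)=(0.125860, 0.518491)
phase 2: p=0.2538, T=0.319, ωT=1.403217, cosh=2.157036, sinh=1.911231; start (x,ẋ)=(0.125860, 0.518491) → end (x,ẋ)=(0.203108, 0.042798)
phase 3: p=0.3812, T=0.384, ωT=1.689139, cosh=2.799748, sinh=2.615070; start (x,ẋ)=(0.203108, 0.042798) → end (x,ẋ)=(-0.091970, -1.928801)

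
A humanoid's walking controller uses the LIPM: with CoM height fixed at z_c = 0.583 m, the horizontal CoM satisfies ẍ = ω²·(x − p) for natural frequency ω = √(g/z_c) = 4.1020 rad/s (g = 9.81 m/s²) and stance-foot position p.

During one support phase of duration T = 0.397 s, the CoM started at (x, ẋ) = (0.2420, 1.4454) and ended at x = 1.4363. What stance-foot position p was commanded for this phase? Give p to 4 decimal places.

p = 0.0409

ωT = 4.1020·0.397 = 1.628494; cosh(ωT) = 2.646209, sinh(ωT) = 2.449985
x(T) = p + (x₀−p)·cosh(ωT) + (ẋ₀/ω)·sinh(ωT) ⇒ p·(1 − cosh) = x(T) − x₀·cosh − (ẋ₀/ω)·sinh
numerator   = 1.4363 − (0.2420)·2.646209 − (1.4454/4.1020)·2.449985 = -0.067371
denominator = 1 − 2.646209 = -1.646209
p = -0.067371 / -1.646209 = 0.0409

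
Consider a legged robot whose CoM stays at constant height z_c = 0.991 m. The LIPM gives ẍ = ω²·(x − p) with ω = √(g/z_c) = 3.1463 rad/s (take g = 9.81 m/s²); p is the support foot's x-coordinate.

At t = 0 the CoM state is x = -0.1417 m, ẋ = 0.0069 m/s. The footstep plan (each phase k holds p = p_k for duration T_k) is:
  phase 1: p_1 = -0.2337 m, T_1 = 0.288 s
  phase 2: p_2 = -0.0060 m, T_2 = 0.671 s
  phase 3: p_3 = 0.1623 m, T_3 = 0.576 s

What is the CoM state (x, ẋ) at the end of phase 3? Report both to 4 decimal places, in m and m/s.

x = -0.2321, ẋ = -1.1424

phase 1: p=-0.2337, T=0.288, ωT=0.906134, cosh=1.439410, sinh=1.035327; start (x,ẋ)=(-0.141700, 0.006900) → end (x,ẋ)=(-0.099004, 0.309617)
phase 2: p=-0.0060, T=0.671, ωT=2.111167, cosh=4.189486, sinh=4.068389; start (x,ẋ)=(-0.099004, 0.309617) → end (x,ẋ)=(0.004719, 0.106655)
phase 3: p=0.1623, T=0.576, ωT=1.812269, cosh=3.143805, sinh=2.980522; start (x,ẋ)=(0.004719, 0.106655) → end (x,ẋ)=(-0.232067, -1.142426)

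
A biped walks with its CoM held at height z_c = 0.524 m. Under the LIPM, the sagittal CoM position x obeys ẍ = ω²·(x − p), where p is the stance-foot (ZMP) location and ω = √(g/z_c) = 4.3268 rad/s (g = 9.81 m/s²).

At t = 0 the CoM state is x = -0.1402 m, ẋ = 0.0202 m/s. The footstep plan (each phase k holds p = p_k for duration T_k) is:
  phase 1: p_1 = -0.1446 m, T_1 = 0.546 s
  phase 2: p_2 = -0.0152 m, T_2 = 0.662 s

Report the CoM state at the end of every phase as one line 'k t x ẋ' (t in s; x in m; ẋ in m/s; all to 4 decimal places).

1 0.5460 -0.0965 0.2083
2 1.2080 -0.3093 -1.2407

phase 1: p=-0.1446, T=0.546, ωT=2.362433, cosh=5.355470, sinh=5.261279; start (x,ẋ)=(-0.140200, 0.020200) → end (x,ẋ)=(-0.096473, 0.208344)
phase 2: p=-0.0152, T=0.662, ωT=2.864342, cosh=8.797262, sinh=8.740241; start (x,ẋ)=(-0.096473, 0.208344) → end (x,ẋ)=(-0.309321, -1.240673)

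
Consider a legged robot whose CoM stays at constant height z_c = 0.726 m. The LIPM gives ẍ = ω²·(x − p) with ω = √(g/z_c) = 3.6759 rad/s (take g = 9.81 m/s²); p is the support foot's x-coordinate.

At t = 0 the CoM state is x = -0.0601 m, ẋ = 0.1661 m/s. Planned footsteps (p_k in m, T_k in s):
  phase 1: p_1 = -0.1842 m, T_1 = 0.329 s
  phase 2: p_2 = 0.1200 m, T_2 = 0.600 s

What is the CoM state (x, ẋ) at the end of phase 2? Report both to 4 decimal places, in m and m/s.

phase 1: p=-0.1842, T=0.329, ωT=1.209371, cosh=1.824881, sinh=1.526496; start (x,ẋ)=(-0.060100, 0.166100) → end (x,ẋ)=(0.111244, 0.999468)
phase 2: p=0.1200, T=0.600, ωT=2.205540, cosh=4.592671, sinh=4.482480; start (x,ẋ)=(0.111244, 0.999468) → end (x,ẋ)=(1.298563, 4.445959)

x = 1.2986, ẋ = 4.4460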